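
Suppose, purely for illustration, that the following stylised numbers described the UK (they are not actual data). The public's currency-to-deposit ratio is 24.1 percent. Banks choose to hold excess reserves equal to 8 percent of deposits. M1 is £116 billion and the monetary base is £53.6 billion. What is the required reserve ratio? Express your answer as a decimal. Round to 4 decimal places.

Using m = M/MB = 116/53.6 ≈ 2.164179. Since m = (1 + c)/(c + rr + e), the denominator satisfies c + rr + e = (1 + c)/m = (1 + 0.241) / 2.164179 ≈ 0.573428.
With c = 0.241 and e = 0.08, the required reserve ratio is 0.573428 − 0.241 − 0.08 = 0.252428.

0.2524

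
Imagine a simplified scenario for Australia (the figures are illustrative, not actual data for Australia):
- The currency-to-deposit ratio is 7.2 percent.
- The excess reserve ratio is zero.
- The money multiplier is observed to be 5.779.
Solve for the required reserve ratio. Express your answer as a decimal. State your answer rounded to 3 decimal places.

0.113

Using m = 5.779. Since m = (1 + c)/(c + rr + e), the denominator satisfies c + rr + e = (1 + c)/m = (1 + 0.072) / 5.779 ≈ 0.185499.
With c = 0.072 and e = 0, the required reserve ratio is 0.185499 − 0.072 − 0 = 0.113499.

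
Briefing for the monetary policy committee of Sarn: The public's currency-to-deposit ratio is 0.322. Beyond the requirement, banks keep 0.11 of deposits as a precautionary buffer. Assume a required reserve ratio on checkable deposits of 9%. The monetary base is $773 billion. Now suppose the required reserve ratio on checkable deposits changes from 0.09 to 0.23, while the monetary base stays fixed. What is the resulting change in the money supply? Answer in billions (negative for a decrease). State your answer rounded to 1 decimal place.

Initially m₁ = (1 + 0.322) / (0.09 + 0.11 + 0.322) ≈ 2.53257, so M₁ = 2.53257 × 773 ≈ 1957.6766 billion.
After the change m₂ = (1 + 0.322) / (0.23 + 0.11 + 0.322) ≈ 1.99698, so M₂ = 1.99698 × 773 ≈ 1543.6655 billion.
ΔM = M₂ − M₁ = 1543.6655 − 1957.6766 = -414.0111 billion.

-414.0 billion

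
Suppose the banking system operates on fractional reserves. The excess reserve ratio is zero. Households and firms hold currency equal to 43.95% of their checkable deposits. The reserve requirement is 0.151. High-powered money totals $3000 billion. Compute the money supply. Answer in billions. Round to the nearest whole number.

$7313 billion

The money multiplier is m = (1 + c) / (rr + c) = (1 + 0.4395) / (0.151 + 0.4395) ≈ 2.43776.
So M = m × MB = 2.43776 × 3000 = 7313.28 billion.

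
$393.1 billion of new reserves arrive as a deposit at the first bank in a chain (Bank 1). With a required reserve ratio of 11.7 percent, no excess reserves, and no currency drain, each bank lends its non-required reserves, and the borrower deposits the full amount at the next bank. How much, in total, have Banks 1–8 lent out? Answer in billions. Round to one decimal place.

Bank i lends (1 − rr)^i of the original deposit: Bank 1 lends 393.1·0.8830 = 347.1073, Bank 2 lends 393.1·0.8830² ≈ 306.4957, and so on.
Summing a geometric series: total = 393.1·[0.8830·(1 − 0.8830^8) / (1 − 0.8830)] ≈ 1870.3430 billion.

$1870.3 billion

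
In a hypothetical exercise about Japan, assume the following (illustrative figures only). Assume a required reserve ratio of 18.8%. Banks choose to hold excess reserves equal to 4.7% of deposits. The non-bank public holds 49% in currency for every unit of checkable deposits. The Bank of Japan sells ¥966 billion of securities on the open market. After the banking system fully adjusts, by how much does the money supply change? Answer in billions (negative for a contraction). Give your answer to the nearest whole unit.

The money multiplier is m = (1 + c) / (rr + e + c) = (1 + 0.49) / (0.188 + 0.047 + 0.49) ≈ 2.0552.
The sale removes 966 billion of base, so ΔM = m × ΔMB = 2.0552 × (−966) = -1985.3232 billion.

-1985 billion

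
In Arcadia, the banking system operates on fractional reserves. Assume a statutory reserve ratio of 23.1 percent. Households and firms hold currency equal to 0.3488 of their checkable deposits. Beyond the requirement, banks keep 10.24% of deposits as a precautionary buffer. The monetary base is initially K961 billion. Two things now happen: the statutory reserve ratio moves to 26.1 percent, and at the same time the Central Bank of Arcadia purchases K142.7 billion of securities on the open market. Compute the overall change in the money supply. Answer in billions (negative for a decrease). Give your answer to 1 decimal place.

Before: m₁ = (1 + 0.3488) / (0.231 + 0.1024 + 0.3488) ≈ 1.977133, MB₁ = 961, so M₁ = 1.977133 × 961 ≈ 1900.0248 billion.
After: m₂ = (1 + 0.3488) / (0.261 + 0.1024 + 0.3488) ≈ 1.893850, MB₂ = 961 + 142.7 = 1103.7, so M₂ = 1.893850 × 1103.7 ≈ 2090.2422 billion.
ΔM = M₂ − M₁ = 2090.2422 − 1900.0248 = 190.2174 billion.

K190.2 billion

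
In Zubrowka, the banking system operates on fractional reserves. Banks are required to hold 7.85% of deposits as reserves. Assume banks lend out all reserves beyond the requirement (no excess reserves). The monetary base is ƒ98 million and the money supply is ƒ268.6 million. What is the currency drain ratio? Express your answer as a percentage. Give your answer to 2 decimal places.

Using m = M/MB = 268.6/98 ≈ 2.740816. From m = (1 + c)/(c + rr + e), rearranging gives 1 + c = m·(c + rr + e), so c·(1 − m) = m·(rr + e) − 1.
Hence c = [m·(rr + e) − 1]/(1 − m) = [2.740816 × (0.0785 + 0) − 1] / (1 − 2.740816) ≈ 0.450849.

45.08%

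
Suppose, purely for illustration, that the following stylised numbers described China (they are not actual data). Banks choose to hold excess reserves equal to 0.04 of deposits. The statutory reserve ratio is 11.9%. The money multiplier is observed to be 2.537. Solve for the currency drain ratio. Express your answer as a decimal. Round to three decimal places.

Using m = 2.537. From m = (1 + c)/(c + rr + e), rearranging gives 1 + c = m·(c + rr + e), so c·(1 − m) = m·(rr + e) − 1.
Hence c = [m·(rr + e) − 1]/(1 − m) = [2.537 × (0.119 + 0.04) − 1] / (1 − 2.537) ≈ 0.388170.

0.388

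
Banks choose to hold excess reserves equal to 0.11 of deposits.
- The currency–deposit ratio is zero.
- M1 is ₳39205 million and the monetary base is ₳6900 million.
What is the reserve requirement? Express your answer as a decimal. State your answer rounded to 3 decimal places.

Using m = M/MB = 39205/6900 ≈ 5.681884. Since m = (1 + c)/(c + rr + e), the denominator satisfies c + rr + e = (1 + c)/m = (1 + 0) / 5.681884 ≈ 0.175998.
With c = 0 and e = 0.11, the reserve requirement is 0.175998 − 0 − 0.11 = 0.065998.

0.066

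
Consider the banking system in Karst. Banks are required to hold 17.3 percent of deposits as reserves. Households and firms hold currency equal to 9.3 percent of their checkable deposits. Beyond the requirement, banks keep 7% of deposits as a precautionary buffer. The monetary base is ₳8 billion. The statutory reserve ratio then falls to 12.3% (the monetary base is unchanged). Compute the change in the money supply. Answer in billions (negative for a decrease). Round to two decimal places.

₳4.55 billion

Initially m₁ = (1 + 0.093) / (0.173 + 0.07 + 0.093) ≈ 3.2530, so M₁ = 3.2530 × 8 = 26.024 billion.
After the change m₂ = (1 + 0.093) / (0.123 + 0.07 + 0.093) ≈ 3.8217, so M₂ = 3.8217 × 8 = 30.5736 billion.
ΔM = M₂ − M₁ = 30.5736 − 26.024 = 4.5496 billion.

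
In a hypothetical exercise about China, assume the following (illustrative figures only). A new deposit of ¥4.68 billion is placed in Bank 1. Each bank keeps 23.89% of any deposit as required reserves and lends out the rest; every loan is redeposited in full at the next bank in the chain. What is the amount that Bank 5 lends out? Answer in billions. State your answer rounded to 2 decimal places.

¥1.20 billion

Each bank lends a fraction (1 − rr) = 0.7611 of the deposit it receives, so Bank 5 receives 4.68·0.7611^4 and lends 4.68·0.7611^5 ≈ 1.1952 billion.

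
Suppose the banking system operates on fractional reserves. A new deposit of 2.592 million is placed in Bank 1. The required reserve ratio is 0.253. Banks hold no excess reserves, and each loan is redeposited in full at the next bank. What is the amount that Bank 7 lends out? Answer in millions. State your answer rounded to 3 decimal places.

Each bank lends a fraction (1 − rr) = 0.7470 of the deposit it receives, so Bank 7 receives 2.592·0.7470^6 and lends 2.592·0.7470^7 ≈ 0.3364 million.

0.336 million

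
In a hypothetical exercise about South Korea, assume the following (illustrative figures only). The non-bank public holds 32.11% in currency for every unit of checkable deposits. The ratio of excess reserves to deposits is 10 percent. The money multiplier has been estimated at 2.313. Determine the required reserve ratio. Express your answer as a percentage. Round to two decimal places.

15.01%

Using m = 2.313. Since m = (1 + c)/(c + rr + e), the denominator satisfies c + rr + e = (1 + c)/m = (1 + 0.3211) / 2.313 ≈ 0.571163.
With c = 0.3211 and e = 0.1, the required reserve ratio is 0.571163 − 0.3211 − 0.1 = 0.150063.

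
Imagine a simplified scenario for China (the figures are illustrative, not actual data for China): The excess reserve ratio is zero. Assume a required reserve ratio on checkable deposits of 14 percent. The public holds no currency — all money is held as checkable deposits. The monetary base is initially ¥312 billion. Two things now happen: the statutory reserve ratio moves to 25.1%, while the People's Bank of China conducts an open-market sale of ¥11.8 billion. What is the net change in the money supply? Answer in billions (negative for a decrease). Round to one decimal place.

Before: m₁ = 1 / (0.14) ≈ 7.14286, MB₁ = 312, so M₁ = 7.14286 × 312 ≈ 2228.5723 billion.
After: m₂ = 1 / (0.251) ≈ 3.98406, MB₂ = 312 − 11.8 = 300.2, so M₂ = 3.98406 × 300.2 ≈ 1196.0148 billion.
ΔM = M₂ − M₁ = 1196.0148 − 2228.5723 = -1032.5575 billion.

-1032.6 billion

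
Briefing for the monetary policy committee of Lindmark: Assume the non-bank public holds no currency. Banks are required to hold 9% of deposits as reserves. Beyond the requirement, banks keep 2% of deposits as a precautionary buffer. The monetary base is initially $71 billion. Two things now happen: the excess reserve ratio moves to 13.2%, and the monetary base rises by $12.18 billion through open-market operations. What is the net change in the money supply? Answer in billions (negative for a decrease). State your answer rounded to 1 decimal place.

Before: m₁ = 1 / (0.09 + 0.02) ≈ 9.0909, MB₁ = 71, so M₁ = 9.0909 × 71 = 645.4539 billion.
After: m₂ = 1 / (0.09 + 0.132) ≈ 4.5045, MB₂ = 71 + 12.18 = 83.18, so M₂ = 4.5045 × 83.18 ≈ 374.6843 billion.
ΔM = M₂ − M₁ = 374.6843 − 645.4539 = -270.7696 billion.

-270.8 billion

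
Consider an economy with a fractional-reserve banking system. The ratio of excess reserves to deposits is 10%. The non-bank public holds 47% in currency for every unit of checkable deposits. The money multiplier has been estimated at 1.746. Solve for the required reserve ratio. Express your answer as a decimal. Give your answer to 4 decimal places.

Using m = 1.746. Since m = (1 + c)/(c + rr + e), the denominator satisfies c + rr + e = (1 + c)/m = (1 + 0.47) / 1.746 ≈ 0.841924.
With c = 0.47 and e = 0.1, the required reserve ratio is 0.841924 − 0.47 − 0.1 = 0.271924.

0.2719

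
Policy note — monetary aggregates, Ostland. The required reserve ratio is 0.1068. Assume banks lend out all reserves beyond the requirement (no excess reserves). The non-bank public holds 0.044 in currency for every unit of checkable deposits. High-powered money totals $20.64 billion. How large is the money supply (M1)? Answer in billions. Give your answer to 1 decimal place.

The money multiplier is m = (1 + c) / (rr + c) = (1 + 0.044) / (0.1068 + 0.044) ≈ 6.9231.
So M = m × MB = 6.9231 × 20.64 ≈ 142.8928 billion.

$142.9 billion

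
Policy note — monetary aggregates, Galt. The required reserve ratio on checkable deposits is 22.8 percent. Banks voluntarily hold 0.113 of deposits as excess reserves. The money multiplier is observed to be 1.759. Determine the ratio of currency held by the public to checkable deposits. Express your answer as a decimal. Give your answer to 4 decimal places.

0.5272

Using m = 1.759. From m = (1 + c)/(c + rr + e), rearranging gives 1 + c = m·(c + rr + e), so c·(1 − m) = m·(rr + e) − 1.
Hence c = [m·(rr + e) − 1]/(1 − m) = [1.759 × (0.228 + 0.113) − 1] / (1 − 1.759) ≈ 0.527248.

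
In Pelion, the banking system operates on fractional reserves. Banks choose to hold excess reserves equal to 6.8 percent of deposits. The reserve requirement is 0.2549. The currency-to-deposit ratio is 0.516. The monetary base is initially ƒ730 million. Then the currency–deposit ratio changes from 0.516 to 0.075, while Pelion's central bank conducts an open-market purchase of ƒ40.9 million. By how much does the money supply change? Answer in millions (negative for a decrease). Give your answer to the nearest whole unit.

Before: m₁ = (1 + 0.516) / (0.2549 + 0.068 + 0.516) ≈ 1.8071, MB₁ = 730, so M₁ = 1.8071 × 730 = 1319.183 million.
After: m₂ = (1 + 0.075) / (0.2549 + 0.068 + 0.075) ≈ 2.7017, MB₂ = 730 + 40.9 = 770.9, so M₂ = 2.7017 × 770.9 ≈ 2082.7405 million.
ΔM = M₂ − M₁ = 2082.7405 − 1319.183 = 763.5575 million.

ƒ764 million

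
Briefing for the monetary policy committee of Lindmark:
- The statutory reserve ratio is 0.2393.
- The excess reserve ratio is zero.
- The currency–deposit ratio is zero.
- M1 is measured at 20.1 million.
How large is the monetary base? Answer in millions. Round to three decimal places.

With no currency drain and no excess reserves, the money multiplier is m = 1/rr = 1/0.2393 ≈ 4.178855.
The monetary base is MB = M / m = 20.1 / 4.178855 ≈ 4.8099 million.

4.810 million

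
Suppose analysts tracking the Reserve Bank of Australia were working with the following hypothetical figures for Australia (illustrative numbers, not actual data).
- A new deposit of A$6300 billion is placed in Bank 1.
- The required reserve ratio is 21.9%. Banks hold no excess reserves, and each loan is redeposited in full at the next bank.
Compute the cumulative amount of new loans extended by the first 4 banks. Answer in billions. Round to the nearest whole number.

Bank i lends (1 − rr)^i of the original deposit: Bank 1 lends 6300·0.7810 = 4920.3000, Bank 2 lends 6300·0.7810² = 3842.7543, and so on.
Summing a geometric series: total = 6300·[0.7810·(1 − 0.7810^4) / (1 − 0.7810)] ≈ 14108.1757 billion.

A$14108 billion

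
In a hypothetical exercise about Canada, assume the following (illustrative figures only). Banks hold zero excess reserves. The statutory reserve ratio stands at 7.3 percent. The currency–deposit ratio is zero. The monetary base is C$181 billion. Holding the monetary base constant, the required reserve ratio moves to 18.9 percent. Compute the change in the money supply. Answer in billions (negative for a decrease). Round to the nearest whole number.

Initially m₁ = 1 / (0.073) ≈ 13.6986, so M₁ = 13.6986 × 181 = 2479.4466 billion.
After the change m₂ = 1 / (0.189) ≈ 5.2910, so M₂ = 5.2910 × 181 = 957.671 billion.
ΔM = M₂ − M₁ = 957.671 − 2479.4466 = -1521.7756 billion.

-1522 billion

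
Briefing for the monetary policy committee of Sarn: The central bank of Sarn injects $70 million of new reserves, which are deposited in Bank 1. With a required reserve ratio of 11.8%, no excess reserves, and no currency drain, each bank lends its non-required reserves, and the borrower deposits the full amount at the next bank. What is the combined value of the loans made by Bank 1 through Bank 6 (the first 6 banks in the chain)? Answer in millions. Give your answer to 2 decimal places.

$276.90 million

Bank i lends (1 − rr)^i of the original deposit: Bank 1 lends 70·0.8820 = 61.7400, Bank 2 lends 70·0.8820² ≈ 54.4547, and so on.
Summing a geometric series: total = 70·[0.8820·(1 − 0.8820^6) / (1 − 0.8820)] ≈ 276.9024 million.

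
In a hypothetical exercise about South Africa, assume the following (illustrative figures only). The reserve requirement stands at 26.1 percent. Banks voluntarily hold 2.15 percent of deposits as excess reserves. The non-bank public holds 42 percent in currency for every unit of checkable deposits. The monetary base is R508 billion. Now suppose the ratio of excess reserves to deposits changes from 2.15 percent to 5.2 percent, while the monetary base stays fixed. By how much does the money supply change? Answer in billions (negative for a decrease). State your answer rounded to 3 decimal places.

-42.727 billion

Initially m₁ = (1 + 0.42) / (0.261 + 0.0215 + 0.42) ≈ 2.0213523, so M₁ = 2.0213523 × 508 ≈ 1026.847 billion.
After the change m₂ = (1 + 0.42) / (0.261 + 0.052 + 0.42) ≈ 1.9372442, so M₂ = 1.9372442 × 508 ≈ 984.1201 billion.
ΔM = M₂ − M₁ = 984.1201 − 1026.847 = -42.7269 billion.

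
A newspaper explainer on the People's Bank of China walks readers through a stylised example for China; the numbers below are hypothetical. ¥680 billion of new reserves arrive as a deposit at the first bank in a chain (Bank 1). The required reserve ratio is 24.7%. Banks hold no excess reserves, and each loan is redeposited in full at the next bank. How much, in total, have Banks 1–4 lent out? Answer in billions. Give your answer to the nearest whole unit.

¥1407 billion

Bank i lends (1 − rr)^i of the original deposit: Bank 1 lends 680·0.7530 = 512.0400, Bank 2 lends 680·0.7530² ≈ 385.5661, and so on.
Summing a geometric series: total = 680·[0.7530·(1 − 0.7530^4) / (1 − 0.7530)] ≈ 1406.5569 billion.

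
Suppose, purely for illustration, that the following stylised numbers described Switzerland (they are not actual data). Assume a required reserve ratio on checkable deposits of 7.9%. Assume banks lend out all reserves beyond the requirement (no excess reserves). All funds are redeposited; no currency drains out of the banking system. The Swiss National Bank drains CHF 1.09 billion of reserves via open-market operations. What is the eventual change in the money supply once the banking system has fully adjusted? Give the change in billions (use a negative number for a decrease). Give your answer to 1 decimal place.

-13.8 billion

The simple money multiplier is m = 1/rr = 1/0.079 ≈ 12.6582.
An open-market sale reduces the monetary base by 1.09 billion, so ΔM = m × ΔMB = 12.6582 × (−1.09) ≈ -13.7974 billion.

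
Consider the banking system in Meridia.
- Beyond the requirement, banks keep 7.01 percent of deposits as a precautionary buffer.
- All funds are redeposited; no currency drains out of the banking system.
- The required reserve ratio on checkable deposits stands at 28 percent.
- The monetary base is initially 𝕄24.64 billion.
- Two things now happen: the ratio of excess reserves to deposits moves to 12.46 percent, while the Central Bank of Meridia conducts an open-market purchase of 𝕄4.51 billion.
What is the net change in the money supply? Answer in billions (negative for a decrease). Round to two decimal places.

𝕄1.67 billion

Before: m₁ = 1 / (0.28 + 0.0701) ≈ 2.85633, MB₁ = 24.64, so M₁ = 2.85633 × 24.64 ≈ 70.38 billion.
After: m₂ = 1 / (0.28 + 0.1246) ≈ 2.47158, MB₂ = 24.64 + 4.51 = 29.15, so M₂ = 2.47158 × 29.15 ≈ 72.0466 billion.
ΔM = M₂ − M₁ = 72.0466 − 70.38 = 1.6666 billion.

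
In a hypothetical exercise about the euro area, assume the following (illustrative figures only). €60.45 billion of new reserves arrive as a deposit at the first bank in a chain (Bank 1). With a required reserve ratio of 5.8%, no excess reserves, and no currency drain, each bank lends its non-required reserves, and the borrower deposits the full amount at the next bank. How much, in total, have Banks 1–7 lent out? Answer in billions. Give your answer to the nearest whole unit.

Bank i lends (1 − rr)^i of the original deposit: Bank 1 lends 60.45·0.9420 = 56.9439, Bank 2 lends 60.45·0.9420² ≈ 53.6412, and so on.
Summing a geometric series: total = 60.45·[0.9420·(1 − 0.9420^7) / (1 − 0.9420)] ≈ 335.5786 billion.

€336 billion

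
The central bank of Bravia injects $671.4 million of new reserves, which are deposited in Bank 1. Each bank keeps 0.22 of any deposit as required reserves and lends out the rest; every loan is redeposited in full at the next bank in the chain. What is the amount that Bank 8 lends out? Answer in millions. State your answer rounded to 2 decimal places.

Each bank lends a fraction (1 − rr) = 0.7800 of the deposit it receives, so Bank 8 receives 671.4·0.7800^7 and lends 671.4·0.7800^8 ≈ 91.9895 million.

$91.99 million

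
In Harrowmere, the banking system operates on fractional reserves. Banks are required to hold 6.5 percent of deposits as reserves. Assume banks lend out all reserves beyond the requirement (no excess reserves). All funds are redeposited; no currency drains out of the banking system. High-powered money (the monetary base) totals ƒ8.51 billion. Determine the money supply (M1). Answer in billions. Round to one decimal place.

With no currency drain or excess reserves, the money multiplier is m = 1/rr = 1/0.065 ≈ 15.3846.
Money supply M = m × MB = 15.3846 × 8.51 ≈ 130.9229 billion.

ƒ130.9 billion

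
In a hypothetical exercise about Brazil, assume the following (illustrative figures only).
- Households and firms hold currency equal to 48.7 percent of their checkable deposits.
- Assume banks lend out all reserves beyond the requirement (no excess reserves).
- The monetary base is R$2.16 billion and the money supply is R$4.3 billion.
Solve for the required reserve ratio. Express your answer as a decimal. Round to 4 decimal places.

0.2600

Using m = M/MB = 4.3/2.16 ≈ 1.990741. Since m = (1 + c)/(c + rr + e), the denominator satisfies c + rr + e = (1 + c)/m = (1 + 0.487) / 1.990741 ≈ 0.746958.
With c = 0.487 and e = 0, the required reserve ratio is 0.746958 − 0.487 − 0 = 0.259958.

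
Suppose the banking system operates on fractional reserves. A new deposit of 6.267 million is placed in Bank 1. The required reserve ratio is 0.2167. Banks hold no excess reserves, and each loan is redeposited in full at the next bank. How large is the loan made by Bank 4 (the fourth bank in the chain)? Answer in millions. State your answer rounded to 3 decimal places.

2.359 million

Each bank lends a fraction (1 − rr) = 0.7833 of the deposit it receives, so Bank 4 receives 6.267·0.7833^3 and lends 6.267·0.7833^4 ≈ 2.3592 million.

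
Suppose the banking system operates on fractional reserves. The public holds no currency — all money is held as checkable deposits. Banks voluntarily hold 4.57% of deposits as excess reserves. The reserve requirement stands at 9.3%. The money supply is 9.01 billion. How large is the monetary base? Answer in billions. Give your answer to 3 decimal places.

The money multiplier is m = 1 / (rr + e) = 1 / (0.093 + 0.0457) ≈ 7.20981.
MB = M / m = 9.01 / 7.20981 ≈ 1.2497 billion.

1.250 billion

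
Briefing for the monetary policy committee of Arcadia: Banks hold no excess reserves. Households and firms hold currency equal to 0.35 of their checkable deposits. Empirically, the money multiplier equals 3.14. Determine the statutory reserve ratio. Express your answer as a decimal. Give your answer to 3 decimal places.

Using m = 3.14. Since m = (1 + c)/(c + rr + e), the denominator satisfies c + rr + e = (1 + c)/m = (1 + 0.35) / 3.14 ≈ 0.429936.
With c = 0.35 and e = 0, the statutory reserve ratio is 0.429936 − 0.35 − 0 = 0.079936.

0.080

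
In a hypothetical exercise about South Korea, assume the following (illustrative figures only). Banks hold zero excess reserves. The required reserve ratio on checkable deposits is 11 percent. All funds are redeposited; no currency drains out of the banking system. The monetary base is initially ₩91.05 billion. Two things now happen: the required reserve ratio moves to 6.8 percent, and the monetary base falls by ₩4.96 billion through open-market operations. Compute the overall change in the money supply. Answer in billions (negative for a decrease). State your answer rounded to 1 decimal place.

₩438.3 billion

Before: m₁ = 1 / (0.11) ≈ 9.0909, MB₁ = 91.05, so M₁ = 9.0909 × 91.05 ≈ 827.7264 billion.
After: m₂ = 1 / (0.068) ≈ 14.7059, MB₂ = 91.05 − 4.96 = 86.09, so M₂ = 14.7059 × 86.09 ≈ 1266.0309 billion.
ΔM = M₂ − M₁ = 1266.0309 − 827.7264 = 438.3045 billion.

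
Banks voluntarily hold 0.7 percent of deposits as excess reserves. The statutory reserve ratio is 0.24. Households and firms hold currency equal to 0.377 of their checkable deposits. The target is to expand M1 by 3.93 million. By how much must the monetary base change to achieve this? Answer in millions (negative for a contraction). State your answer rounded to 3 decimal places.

The money multiplier is m = (1 + c) / (rr + e + c) = (1 + 0.377) / (0.24 + 0.007 + 0.377) ≈ 2.20673.
ΔMB = ΔM / m = (+3.93) / 2.20673 ≈ 1.7809 million.

1.781 million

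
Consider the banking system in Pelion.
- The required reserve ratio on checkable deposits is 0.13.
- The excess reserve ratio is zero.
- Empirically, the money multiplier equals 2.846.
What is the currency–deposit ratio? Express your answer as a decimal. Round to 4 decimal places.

Using m = 2.846. From m = (1 + c)/(c + rr + e), rearranging gives 1 + c = m·(c + rr + e), so c·(1 − m) = m·(rr + e) − 1.
Hence c = [m·(rr + e) − 1]/(1 − m) = [2.846 × (0.13 + 0) − 1] / (1 − 2.846) ≈ 0.341289.

0.3413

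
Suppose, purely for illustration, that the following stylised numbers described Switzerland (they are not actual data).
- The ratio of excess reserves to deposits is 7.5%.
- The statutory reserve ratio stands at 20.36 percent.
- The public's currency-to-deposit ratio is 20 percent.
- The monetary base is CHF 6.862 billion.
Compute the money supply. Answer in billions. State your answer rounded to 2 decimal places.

CHF 17.21 billion

The money multiplier is m = (1 + c) / (rr + e + c) = (1 + 0.2) / (0.2036 + 0.075 + 0.2) ≈ 2.5073.
So M = m × MB = 2.5073 × 6.862 ≈ 17.2051 billion.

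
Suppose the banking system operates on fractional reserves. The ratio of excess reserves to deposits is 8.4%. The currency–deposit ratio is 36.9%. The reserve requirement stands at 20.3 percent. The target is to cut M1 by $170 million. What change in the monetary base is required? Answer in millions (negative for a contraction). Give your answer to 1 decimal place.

-81.5 million

The money multiplier is m = (1 + c) / (rr + e + c) = (1 + 0.369) / (0.203 + 0.084 + 0.369) ≈ 2.08689.
ΔMB = ΔM / m = (−170) / 2.08689 ≈ -81.4609 million.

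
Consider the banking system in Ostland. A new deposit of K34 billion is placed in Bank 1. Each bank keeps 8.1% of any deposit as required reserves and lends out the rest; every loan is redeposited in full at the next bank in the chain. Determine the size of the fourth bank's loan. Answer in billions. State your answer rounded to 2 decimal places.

K24.25 billion

Each bank lends a fraction (1 − rr) = 0.9190 of the deposit it receives, so Bank 4 receives 34·0.9190^3 and lends 34·0.9190^4 ≈ 24.2516 billion.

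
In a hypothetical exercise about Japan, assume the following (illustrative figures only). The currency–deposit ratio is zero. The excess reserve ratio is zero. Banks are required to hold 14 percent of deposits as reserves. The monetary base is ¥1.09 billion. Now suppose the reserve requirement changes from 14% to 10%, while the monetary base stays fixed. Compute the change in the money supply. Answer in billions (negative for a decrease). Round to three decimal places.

Initially m₁ = 1 / (0.14) ≈ 7.14286, so M₁ = 7.14286 × 1.09 ≈ 7.7857 billion.
After the change m₂ = 1 / (0.1) = 10, so M₂ = 10 × 1.09 = 10.9 billion.
ΔM = M₂ − M₁ = 10.9 − 7.7857 = 3.1143 billion.

¥3.114 billion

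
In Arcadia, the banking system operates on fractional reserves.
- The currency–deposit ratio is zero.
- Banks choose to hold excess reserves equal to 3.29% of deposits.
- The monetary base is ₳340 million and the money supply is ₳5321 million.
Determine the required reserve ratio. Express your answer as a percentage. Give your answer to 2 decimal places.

3.10%

Using m = M/MB = 5321/340 = 15.650000. Since m = (1 + c)/(c + rr + e), the denominator satisfies c + rr + e = (1 + c)/m = (1 + 0) / 15.650000 ≈ 0.063898.
With c = 0 and e = 0.0329, the required reserve ratio is 0.063898 − 0 − 0.0329 = 0.030998.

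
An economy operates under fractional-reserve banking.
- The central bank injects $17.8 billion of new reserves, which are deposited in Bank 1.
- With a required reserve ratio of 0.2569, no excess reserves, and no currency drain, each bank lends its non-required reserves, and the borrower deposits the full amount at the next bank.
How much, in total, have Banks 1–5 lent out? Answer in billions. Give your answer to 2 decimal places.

$39.82 billion

Bank i lends (1 − rr)^i of the original deposit: Bank 1 lends 17.8·0.7431 ≈ 13.2272, Bank 2 lends 17.8·0.7431² ≈ 9.8291, and so on.
Summing a geometric series: total = 17.8·[0.7431·(1 − 0.7431^5) / (1 − 0.7431)] ≈ 39.8212 billion.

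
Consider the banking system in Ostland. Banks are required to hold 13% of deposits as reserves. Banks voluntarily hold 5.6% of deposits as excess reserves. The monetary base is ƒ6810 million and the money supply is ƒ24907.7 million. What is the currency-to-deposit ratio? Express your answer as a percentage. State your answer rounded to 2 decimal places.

Using m = M/MB = 24907.7/6810 ≈ 3.657518. From m = (1 + c)/(c + rr + e), rearranging gives 1 + c = m·(c + rr + e), so c·(1 − m) = m·(rr + e) − 1.
Hence c = [m·(rr + e) − 1]/(1 − m) = [3.657518 × (0.13 + 0.056) − 1] / (1 − 3.657518) ≈ 0.120301.

12.03%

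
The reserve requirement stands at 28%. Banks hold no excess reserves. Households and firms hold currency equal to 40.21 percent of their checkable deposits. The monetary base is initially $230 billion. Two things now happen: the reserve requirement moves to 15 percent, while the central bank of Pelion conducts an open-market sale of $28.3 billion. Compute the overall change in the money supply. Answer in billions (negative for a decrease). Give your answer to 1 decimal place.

$39.5 billion

Before: m₁ = (1 + 0.4021) / (0.28 + 0.4021) ≈ 2.05556, MB₁ = 230, so M₁ = 2.05556 × 230 = 472.7788 billion.
After: m₂ = (1 + 0.4021) / (0.15 + 0.4021) ≈ 2.53958, MB₂ = 230 − 28.3 = 201.7, so M₂ = 2.53958 × 201.7 ≈ 512.2333 billion.
ΔM = M₂ − M₁ = 512.2333 − 472.7788 = 39.4545 billion.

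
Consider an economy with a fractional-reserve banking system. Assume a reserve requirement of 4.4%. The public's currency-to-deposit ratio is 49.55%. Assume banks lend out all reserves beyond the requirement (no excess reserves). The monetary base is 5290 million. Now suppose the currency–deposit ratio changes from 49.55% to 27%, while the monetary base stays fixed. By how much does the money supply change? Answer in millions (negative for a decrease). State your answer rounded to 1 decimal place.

6731.9 million

Initially m₁ = (1 + 0.4955) / (0.044 + 0.4955) ≈ 2.772011, so M₁ = 2.772011 × 5290 ≈ 14663.9382 million.
After the change m₂ = (1 + 0.27) / (0.044 + 0.27) ≈ 4.044586, so M₂ = 4.044586 × 5290 ≈ 21395.8599 million.
ΔM = M₂ − M₁ = 21395.8599 − 14663.9382 = 6731.9217 million.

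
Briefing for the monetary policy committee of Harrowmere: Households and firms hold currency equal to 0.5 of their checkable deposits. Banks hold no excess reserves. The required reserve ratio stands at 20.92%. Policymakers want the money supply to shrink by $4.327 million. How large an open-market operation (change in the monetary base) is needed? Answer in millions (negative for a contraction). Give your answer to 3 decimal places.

The money multiplier is m = (1 + c) / (rr + c) = (1 + 0.5) / (0.2092 + 0.5) ≈ 2.11506.
ΔMB = ΔM / m = (−4.327) / 2.11506 ≈ -2.0458 million.

-2.046 million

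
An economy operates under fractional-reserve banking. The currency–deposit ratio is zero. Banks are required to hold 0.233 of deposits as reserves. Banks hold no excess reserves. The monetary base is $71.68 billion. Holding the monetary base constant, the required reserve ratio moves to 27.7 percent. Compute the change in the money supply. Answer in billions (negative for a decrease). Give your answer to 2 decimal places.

Initially m₁ = 1 / (0.233) ≈ 4.29185, so M₁ = 4.29185 × 71.68 ≈ 307.6398 billion.
After the change m₂ = 1 / (0.277) ≈ 3.61011, so M₂ = 3.61011 × 71.68 ≈ 258.7727 billion.
ΔM = M₂ − M₁ = 258.7727 − 307.6398 = -48.8671 billion.

-48.87 billion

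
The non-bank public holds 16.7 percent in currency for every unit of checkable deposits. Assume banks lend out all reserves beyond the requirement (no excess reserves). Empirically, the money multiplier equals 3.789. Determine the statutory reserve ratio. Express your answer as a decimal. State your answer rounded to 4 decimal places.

Using m = 3.789. Since m = (1 + c)/(c + rr + e), the denominator satisfies c + rr + e = (1 + c)/m = (1 + 0.167) / 3.789 ≈ 0.307997.
With c = 0.167 and e = 0, the statutory reserve ratio is 0.307997 − 0.167 − 0 = 0.140997.

0.1410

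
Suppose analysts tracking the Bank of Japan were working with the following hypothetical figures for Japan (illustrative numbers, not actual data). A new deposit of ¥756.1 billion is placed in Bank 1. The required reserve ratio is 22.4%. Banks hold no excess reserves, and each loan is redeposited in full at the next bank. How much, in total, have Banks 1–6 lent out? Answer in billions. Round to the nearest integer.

Bank i lends (1 − rr)^i of the original deposit: Bank 1 lends 756.1·0.7760 = 586.7336, Bank 2 lends 756.1·0.7760² ≈ 455.3053, and so on.
Summing a geometric series: total = 756.1·[0.7760·(1 − 0.7760^6) / (1 − 0.7760)] ≈ 2047.3896 billion.

¥2047 billion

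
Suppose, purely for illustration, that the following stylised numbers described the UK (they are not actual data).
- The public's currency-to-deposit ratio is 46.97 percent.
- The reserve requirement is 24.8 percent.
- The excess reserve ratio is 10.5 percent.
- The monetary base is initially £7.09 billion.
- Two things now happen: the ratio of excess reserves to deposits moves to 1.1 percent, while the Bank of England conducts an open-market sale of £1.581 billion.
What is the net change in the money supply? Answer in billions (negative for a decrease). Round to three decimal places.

-1.555 billion

Before: m₁ = (1 + 0.4697) / (0.248 + 0.105 + 0.4697) ≈ 1.78643, MB₁ = 7.09, so M₁ = 1.78643 × 7.09 ≈ 12.6658 billion.
After: m₂ = (1 + 0.4697) / (0.248 + 0.011 + 0.4697) ≈ 2.01688, MB₂ = 7.09 − 1.581 = 5.509, so M₂ = 2.01688 × 5.509 ≈ 11.111 billion.
ΔM = M₂ − M₁ = 11.111 − 12.6658 = -1.5548 billion.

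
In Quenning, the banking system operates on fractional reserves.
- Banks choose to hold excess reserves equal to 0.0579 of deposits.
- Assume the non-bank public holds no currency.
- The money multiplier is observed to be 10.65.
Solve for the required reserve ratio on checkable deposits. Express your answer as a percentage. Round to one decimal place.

3.6%

Using m = 10.65. Since m = (1 + c)/(c + rr + e), the denominator satisfies c + rr + e = (1 + c)/m = (1 + 0) / 10.65 ≈ 0.093897.
With c = 0 and e = 0.0579, the required reserve ratio on checkable deposits is 0.093897 − 0 − 0.0579 = 0.035997.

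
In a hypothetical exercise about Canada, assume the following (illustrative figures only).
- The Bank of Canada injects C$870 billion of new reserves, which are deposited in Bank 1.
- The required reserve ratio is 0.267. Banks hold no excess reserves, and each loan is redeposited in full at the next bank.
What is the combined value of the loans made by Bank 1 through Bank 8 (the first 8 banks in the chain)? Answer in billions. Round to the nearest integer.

C$2189 billion

Bank i lends (1 − rr)^i of the original deposit: Bank 1 lends 870·0.7330 = 637.7100, Bank 2 lends 870·0.7330² ≈ 467.4414, and so on.
Summing a geometric series: total = 870·[0.7330·(1 − 0.7330^8) / (1 − 0.7330)] ≈ 2189.3854 billion.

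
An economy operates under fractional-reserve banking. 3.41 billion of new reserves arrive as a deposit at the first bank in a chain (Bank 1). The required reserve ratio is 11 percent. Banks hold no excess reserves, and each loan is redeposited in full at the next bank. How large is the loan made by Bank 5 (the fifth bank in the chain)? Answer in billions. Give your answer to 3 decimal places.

Each bank lends a fraction (1 − rr) = 0.8900 of the deposit it receives, so Bank 5 receives 3.41·0.8900^4 and lends 3.41·0.8900^5 ≈ 1.9042 billion.

1.904 billion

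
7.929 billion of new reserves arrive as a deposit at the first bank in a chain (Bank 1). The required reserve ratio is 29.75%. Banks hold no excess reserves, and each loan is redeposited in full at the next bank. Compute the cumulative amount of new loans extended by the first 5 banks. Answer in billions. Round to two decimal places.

15.52 billion

Bank i lends (1 − rr)^i of the original deposit: Bank 1 lends 7.929·0.7025 ≈ 5.5701, Bank 2 lends 7.929·0.7025² ≈ 3.9130, and so on.
Summing a geometric series: total = 7.929·[0.7025·(1 − 0.7025^5) / (1 − 0.7025)] ≈ 15.5197 billion.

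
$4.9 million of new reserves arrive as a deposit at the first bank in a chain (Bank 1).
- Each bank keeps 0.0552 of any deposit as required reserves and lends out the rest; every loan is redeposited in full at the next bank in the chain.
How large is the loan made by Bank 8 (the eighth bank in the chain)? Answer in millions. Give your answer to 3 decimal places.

Each bank lends a fraction (1 − rr) = 0.9448 of the deposit it receives, so Bank 8 receives 4.9·0.9448^7 and lends 4.9·0.9448^8 ≈ 3.1111 million.

$3.111 million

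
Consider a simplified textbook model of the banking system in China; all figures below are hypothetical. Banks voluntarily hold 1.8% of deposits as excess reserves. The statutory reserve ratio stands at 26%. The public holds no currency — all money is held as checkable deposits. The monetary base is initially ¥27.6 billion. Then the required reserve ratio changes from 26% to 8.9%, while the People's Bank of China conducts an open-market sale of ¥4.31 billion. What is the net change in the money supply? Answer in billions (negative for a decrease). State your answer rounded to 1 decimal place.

¥118.4 billion

Before: m₁ = 1 / (0.26 + 0.018) ≈ 3.5971, MB₁ = 27.6, so M₁ = 3.5971 × 27.6 ≈ 99.28 billion.
After: m₂ = 1 / (0.089 + 0.018) ≈ 9.3458, MB₂ = 27.6 − 4.31 = 23.29, so M₂ = 9.3458 × 23.29 ≈ 217.6637 billion.
ΔM = M₂ − M₁ = 217.6637 − 99.28 = 118.3837 billion.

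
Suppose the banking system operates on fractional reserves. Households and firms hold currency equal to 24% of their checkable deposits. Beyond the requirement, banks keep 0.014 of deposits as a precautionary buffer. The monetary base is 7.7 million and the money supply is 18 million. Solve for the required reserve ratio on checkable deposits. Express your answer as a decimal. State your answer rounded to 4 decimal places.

0.2764

Using m = M/MB = 18/7.7 ≈ 2.337662. Since m = (1 + c)/(c + rr + e), the denominator satisfies c + rr + e = (1 + c)/m = (1 + 0.24) / 2.337662 ≈ 0.530445.
With c = 0.24 and e = 0.014, the required reserve ratio on checkable deposits is 0.530445 − 0.24 − 0.014 = 0.276445.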